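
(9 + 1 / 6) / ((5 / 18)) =33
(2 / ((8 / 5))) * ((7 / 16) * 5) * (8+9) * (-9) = -26775 / 64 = -418.36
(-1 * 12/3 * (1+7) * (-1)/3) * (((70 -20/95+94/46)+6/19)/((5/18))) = 6053568/2185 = 2770.51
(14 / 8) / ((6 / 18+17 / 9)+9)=63 / 404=0.16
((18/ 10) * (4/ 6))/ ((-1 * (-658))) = 3/ 1645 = 0.00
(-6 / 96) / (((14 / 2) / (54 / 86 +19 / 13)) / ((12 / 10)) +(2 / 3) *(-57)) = 438 / 246739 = 0.00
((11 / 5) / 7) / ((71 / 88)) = 968 / 2485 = 0.39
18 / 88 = 9 / 44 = 0.20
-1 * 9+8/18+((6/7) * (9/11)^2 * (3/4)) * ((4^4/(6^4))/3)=-65003/7623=-8.53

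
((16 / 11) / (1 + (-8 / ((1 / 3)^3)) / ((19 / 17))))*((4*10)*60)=-18.16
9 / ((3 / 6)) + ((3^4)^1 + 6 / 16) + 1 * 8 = 859 / 8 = 107.38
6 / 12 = 1 / 2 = 0.50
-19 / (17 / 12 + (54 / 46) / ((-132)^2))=-2538096 / 189253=-13.41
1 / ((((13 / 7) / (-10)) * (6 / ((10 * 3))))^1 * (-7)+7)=50 / 363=0.14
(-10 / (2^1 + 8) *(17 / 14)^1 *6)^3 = -132651 / 343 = -386.74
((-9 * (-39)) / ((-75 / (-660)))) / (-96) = -1287 / 40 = -32.18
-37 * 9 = -333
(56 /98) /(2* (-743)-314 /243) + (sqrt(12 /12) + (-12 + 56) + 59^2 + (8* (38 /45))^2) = 4574387758511 /1280753775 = 3571.64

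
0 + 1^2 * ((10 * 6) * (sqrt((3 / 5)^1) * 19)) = 228 * sqrt(15) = 883.04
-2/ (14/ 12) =-1.71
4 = 4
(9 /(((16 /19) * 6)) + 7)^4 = 6234839521 /1048576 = 5946.01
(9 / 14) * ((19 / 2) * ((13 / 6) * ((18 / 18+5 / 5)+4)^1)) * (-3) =-6669 / 28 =-238.18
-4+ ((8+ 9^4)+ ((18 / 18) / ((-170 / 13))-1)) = 1115867 / 170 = 6563.92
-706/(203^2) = -0.02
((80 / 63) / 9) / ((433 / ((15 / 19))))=400 / 1554903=0.00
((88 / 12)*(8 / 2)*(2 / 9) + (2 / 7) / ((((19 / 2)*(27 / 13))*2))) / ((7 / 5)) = 117170 / 25137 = 4.66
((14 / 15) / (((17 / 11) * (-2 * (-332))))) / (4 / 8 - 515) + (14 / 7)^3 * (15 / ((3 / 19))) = 760.00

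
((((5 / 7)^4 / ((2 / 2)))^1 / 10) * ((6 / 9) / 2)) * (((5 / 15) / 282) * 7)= 125 / 1741068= 0.00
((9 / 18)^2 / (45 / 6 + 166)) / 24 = 0.00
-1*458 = -458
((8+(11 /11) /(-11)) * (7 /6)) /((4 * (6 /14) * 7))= 203 /264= 0.77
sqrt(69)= 8.31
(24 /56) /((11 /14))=6 /11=0.55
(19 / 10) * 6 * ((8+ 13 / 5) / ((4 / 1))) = 3021 / 100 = 30.21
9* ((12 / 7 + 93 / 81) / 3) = 8.59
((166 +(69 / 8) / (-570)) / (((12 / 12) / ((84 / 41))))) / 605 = 5298237 / 9425900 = 0.56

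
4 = 4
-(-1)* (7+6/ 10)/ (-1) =-38/ 5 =-7.60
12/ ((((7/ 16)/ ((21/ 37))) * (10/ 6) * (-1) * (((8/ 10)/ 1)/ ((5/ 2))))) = -1080/ 37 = -29.19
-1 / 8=-0.12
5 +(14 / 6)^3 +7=667 / 27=24.70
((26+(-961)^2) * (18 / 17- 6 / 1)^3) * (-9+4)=2736950005440 / 4913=557083249.63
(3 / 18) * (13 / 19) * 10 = 65 / 57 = 1.14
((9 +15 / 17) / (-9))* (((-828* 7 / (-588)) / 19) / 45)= -184 / 14535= -0.01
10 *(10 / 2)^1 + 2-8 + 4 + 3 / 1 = 51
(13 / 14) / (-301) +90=379247 / 4214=90.00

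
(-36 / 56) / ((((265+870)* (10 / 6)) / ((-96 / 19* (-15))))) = -3888 / 150955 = -0.03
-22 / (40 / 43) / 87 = -473 / 1740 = -0.27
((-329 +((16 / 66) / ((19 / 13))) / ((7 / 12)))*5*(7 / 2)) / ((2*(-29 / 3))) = 7213665 / 24244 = 297.54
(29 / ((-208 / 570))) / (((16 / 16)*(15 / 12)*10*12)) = -551 / 1040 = -0.53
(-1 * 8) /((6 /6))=-8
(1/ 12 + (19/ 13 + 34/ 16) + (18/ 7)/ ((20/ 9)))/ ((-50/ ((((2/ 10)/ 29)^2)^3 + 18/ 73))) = -1259748163657152379/ 52920687340218750000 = -0.02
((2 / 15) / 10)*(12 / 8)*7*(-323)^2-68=726903 / 50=14538.06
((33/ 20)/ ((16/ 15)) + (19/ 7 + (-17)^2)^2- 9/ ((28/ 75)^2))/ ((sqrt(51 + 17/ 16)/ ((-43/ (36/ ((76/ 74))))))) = -31123877257 * sqrt(17)/ 8876448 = -14457.03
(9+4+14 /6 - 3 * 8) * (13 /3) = -338 /9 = -37.56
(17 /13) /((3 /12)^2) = 272 /13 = 20.92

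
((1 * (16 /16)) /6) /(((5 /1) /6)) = 0.20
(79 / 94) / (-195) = -79 / 18330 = -0.00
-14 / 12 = -1.17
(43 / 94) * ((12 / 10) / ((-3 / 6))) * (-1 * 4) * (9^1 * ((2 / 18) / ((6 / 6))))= 1032 / 235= 4.39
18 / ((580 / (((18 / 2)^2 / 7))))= 0.36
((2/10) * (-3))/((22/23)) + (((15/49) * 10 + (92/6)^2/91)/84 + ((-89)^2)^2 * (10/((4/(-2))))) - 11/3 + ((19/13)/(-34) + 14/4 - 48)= -35313677441717107/112567455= -313711253.77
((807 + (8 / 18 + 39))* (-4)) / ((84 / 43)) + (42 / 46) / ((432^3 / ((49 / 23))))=-172477050787487 / 99513888768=-1733.20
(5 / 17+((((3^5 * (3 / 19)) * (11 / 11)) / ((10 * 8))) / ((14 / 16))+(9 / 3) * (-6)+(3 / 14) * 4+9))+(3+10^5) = 322986109 / 3230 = 99995.70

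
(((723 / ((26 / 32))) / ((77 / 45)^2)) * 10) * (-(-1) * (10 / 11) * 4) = 9370080000 / 847847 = 11051.62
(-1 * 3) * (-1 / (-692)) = -3 / 692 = -0.00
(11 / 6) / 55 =0.03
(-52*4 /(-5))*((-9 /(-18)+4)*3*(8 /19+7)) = 395928 /95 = 4167.66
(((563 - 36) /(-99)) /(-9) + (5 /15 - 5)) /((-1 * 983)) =3631 /875853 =0.00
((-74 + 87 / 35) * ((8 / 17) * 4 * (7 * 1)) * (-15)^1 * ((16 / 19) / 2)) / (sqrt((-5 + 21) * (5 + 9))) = 240288 * sqrt(14) / 2261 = 397.65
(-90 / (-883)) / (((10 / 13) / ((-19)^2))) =42237 / 883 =47.83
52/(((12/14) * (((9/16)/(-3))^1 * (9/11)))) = -32032/81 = -395.46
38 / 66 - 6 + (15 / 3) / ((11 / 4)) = -119 / 33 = -3.61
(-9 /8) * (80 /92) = -45 /46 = -0.98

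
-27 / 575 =-0.05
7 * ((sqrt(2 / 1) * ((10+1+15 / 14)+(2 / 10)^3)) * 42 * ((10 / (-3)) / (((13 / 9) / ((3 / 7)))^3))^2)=10919575622628 * sqrt(2) / 405620894315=38.07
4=4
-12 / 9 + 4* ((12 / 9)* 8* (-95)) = -12164 / 3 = -4054.67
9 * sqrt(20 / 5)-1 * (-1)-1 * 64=-45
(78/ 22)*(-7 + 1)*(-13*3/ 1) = 9126/ 11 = 829.64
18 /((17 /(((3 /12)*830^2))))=3100050 /17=182355.88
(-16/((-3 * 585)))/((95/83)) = 1328/166725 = 0.01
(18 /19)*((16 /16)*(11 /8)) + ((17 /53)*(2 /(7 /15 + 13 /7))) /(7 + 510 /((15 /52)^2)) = 29460304197 /22615210028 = 1.30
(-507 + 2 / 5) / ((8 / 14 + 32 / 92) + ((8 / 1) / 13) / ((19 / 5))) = -100729811 / 214980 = -468.55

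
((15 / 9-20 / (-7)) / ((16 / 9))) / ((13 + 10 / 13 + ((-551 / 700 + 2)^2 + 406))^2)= 34417906250000 / 2400033702135323523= 0.00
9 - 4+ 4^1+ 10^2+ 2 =111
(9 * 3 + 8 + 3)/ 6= 19/ 3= 6.33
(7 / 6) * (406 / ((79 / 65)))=389.73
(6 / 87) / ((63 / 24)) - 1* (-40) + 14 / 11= 276662 / 6699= 41.30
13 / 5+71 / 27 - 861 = -115529 / 135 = -855.77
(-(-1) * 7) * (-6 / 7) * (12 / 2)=-36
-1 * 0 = 0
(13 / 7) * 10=130 / 7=18.57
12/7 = 1.71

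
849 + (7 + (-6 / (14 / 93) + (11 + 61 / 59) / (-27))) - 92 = 8069947 / 11151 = 723.70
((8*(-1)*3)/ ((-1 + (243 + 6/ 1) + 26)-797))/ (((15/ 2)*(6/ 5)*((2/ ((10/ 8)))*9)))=0.00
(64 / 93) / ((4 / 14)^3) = 2744 / 93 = 29.51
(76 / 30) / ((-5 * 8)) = -19 / 300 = -0.06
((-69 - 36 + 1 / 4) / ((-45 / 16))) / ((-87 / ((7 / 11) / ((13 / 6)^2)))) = -46928 / 808665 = -0.06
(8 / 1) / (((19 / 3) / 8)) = 192 / 19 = 10.11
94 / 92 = 47 / 46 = 1.02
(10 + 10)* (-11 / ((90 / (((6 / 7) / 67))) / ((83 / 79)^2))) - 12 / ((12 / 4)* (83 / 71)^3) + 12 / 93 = -375002311895044 / 155648253166539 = -2.41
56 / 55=1.02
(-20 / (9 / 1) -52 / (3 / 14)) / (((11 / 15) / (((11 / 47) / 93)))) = -11020 / 13113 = -0.84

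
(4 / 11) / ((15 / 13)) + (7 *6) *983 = 6812242 / 165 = 41286.32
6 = 6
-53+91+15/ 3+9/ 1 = 52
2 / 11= 0.18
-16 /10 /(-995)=8 /4975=0.00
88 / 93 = 0.95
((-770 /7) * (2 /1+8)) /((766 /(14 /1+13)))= -14850 /383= -38.77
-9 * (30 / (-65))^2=-324 / 169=-1.92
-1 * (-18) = 18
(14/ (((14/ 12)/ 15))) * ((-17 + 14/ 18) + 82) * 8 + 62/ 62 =94721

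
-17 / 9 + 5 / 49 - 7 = -3875 / 441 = -8.79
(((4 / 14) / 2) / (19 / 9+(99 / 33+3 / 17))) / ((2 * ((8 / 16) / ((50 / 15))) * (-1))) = -0.09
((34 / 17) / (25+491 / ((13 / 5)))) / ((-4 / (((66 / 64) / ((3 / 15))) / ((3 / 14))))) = -1001 / 17792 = -0.06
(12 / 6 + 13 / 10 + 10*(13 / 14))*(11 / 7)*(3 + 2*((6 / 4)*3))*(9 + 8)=4034.62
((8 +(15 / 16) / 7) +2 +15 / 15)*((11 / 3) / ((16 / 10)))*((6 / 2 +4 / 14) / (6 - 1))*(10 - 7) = 315491 / 6272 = 50.30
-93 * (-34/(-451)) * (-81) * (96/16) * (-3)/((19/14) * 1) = -64542744/8569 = -7532.12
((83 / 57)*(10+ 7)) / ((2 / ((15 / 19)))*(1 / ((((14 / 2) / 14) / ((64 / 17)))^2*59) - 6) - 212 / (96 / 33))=-962358440 / 3329394377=-0.29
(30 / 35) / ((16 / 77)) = 33 / 8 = 4.12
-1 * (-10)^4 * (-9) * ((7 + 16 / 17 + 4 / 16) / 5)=2506500 / 17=147441.18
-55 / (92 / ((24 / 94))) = -165 / 1081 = -0.15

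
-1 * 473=-473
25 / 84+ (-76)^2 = 485209 / 84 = 5776.30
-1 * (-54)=54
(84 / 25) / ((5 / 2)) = 168 / 125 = 1.34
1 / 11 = 0.09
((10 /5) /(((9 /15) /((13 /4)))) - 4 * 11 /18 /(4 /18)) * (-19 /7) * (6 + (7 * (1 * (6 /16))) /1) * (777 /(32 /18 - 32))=-100.31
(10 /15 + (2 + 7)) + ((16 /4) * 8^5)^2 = 51539607581 /3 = 17179869193.67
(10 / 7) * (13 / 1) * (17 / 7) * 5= 11050 / 49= 225.51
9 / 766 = 0.01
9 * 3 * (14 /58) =189 /29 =6.52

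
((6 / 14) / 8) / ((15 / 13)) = 13 / 280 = 0.05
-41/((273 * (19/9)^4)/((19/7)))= -0.02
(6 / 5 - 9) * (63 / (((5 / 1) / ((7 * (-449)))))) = 7722351 / 25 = 308894.04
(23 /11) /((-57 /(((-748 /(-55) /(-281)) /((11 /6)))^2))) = -1276224 /49921118225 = -0.00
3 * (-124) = -372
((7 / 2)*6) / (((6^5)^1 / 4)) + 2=1303 / 648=2.01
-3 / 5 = -0.60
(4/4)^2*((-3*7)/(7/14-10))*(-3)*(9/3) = -378/19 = -19.89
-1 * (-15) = 15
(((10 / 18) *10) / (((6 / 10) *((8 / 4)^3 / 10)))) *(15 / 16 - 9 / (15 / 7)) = -37.76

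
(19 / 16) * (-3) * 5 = -17.81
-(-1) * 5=5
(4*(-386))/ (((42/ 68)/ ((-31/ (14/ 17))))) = 13832696/ 147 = 94099.97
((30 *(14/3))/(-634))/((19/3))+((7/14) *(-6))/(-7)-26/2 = -531494/42161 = -12.61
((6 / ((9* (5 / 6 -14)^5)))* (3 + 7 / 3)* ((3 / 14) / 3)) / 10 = -6912 / 107696973965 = -0.00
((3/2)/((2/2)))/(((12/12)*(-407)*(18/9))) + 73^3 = 633319673/1628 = 389017.00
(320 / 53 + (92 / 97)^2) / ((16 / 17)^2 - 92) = -249946852 / 3282790691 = -0.08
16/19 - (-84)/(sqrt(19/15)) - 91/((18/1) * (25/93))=-51199/2850 + 84 * sqrt(285)/19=56.67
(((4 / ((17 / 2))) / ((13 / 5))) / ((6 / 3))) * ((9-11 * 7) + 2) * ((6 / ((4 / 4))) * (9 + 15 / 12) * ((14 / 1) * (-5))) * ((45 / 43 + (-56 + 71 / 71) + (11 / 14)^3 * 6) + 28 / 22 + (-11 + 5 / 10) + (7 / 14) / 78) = -9380218103400 / 6053411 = -1549575.62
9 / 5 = 1.80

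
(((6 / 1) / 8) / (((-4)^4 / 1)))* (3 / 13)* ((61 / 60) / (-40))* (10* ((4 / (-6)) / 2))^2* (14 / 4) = -427 / 638976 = -0.00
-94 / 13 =-7.23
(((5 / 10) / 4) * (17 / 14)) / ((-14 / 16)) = -17 / 98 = -0.17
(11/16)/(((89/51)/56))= 3927/178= 22.06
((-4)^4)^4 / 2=2147483648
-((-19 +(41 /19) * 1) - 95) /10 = 425 /38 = 11.18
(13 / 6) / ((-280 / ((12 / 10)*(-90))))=117 / 140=0.84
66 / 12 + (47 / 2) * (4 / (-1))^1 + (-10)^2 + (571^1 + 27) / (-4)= -138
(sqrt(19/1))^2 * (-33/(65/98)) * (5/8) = -30723/52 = -590.83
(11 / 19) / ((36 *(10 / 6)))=11 / 1140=0.01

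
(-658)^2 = 432964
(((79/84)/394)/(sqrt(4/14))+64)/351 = 79*sqrt(14)/23233392+64/351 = 0.18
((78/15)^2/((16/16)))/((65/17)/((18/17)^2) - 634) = -219024/5107775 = -0.04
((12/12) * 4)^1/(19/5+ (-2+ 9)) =10/27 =0.37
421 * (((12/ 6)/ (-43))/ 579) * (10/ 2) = -4210/ 24897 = -0.17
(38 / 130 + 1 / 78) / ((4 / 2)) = 119 / 780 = 0.15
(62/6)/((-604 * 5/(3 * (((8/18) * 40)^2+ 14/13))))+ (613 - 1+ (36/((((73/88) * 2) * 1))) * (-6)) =55546688839/116072190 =478.55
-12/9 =-1.33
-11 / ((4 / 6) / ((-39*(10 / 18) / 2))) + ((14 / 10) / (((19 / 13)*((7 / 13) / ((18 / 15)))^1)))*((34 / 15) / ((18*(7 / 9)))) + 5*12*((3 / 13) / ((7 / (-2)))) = 175.14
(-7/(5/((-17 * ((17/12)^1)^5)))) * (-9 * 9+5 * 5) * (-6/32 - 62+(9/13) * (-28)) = 20067564527927/32348160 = 620361.85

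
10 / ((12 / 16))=40 / 3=13.33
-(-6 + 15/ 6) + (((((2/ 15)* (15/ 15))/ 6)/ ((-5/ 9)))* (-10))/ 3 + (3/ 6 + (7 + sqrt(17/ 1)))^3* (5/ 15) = 743* sqrt(17)/ 12 + 32611/ 120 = 527.05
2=2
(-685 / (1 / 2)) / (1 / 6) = -8220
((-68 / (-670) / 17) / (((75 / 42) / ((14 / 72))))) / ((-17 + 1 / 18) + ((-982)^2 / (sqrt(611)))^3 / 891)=13364414306761518 / 5387814765450813652404335640254490818575 + 10631667918870739169485056 * sqrt(611) / 26939073827254068262021678201272454092875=0.00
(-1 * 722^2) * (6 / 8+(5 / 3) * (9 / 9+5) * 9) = -47306523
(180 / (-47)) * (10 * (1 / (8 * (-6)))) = 75 / 94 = 0.80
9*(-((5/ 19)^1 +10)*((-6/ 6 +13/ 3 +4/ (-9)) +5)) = -13845/ 19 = -728.68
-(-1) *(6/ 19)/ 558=1/ 1767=0.00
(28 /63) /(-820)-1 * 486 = -896671 /1845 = -486.00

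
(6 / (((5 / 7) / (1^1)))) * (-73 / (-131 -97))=511 / 190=2.69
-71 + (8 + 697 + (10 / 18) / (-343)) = 1957153 / 3087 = 634.00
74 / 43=1.72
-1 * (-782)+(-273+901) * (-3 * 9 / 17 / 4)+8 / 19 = 172181 / 323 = 533.07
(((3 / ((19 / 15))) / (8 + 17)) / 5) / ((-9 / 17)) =-17 / 475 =-0.04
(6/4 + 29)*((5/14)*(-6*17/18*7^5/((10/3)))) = -2489837/8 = -311229.62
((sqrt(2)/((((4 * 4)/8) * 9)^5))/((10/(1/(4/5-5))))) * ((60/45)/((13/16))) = -sqrt(2)/48361131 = -0.00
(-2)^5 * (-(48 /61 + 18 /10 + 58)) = 591328 /305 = 1938.78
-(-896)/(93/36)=10752/31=346.84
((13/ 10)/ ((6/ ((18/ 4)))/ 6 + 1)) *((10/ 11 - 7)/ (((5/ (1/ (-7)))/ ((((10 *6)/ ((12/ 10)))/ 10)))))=7839/ 8470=0.93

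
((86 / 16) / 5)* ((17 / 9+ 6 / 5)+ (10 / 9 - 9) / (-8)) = 7009 / 1600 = 4.38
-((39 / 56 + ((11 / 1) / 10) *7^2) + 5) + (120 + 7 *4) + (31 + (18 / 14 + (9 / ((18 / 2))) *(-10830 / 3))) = -977007 / 280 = -3489.31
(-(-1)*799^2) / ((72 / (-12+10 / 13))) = -46603273 / 468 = -99579.64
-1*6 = -6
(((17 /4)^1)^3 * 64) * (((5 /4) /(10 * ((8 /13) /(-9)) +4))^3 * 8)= 983590583625 /467288576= 2104.89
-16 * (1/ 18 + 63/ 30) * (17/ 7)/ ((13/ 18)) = -52768/ 455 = -115.97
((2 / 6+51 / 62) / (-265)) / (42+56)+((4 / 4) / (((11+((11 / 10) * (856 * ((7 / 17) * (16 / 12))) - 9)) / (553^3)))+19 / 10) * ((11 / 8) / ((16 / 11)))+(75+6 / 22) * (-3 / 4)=8662664199305855021 / 28126067212320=307994.15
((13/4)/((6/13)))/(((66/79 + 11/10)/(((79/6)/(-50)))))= -1054729/1100880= -0.96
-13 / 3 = -4.33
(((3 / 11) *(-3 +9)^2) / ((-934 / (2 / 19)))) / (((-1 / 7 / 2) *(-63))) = -24 / 97603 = -0.00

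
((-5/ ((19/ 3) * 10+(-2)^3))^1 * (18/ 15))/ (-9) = 1/ 83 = 0.01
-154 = -154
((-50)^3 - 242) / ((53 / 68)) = -8516456 / 53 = -160687.85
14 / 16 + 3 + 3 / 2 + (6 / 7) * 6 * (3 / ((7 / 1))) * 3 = 4699 / 392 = 11.99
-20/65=-4/13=-0.31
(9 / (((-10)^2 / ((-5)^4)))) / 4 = 225 / 16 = 14.06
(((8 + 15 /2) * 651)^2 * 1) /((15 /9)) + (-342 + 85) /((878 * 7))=3754647581089 /61460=61090914.11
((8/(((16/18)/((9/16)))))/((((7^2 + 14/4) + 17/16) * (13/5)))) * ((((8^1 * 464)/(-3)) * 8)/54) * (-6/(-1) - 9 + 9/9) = 148480/11141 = 13.33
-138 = -138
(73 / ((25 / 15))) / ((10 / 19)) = 4161 / 50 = 83.22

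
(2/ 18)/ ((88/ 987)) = 329/ 264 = 1.25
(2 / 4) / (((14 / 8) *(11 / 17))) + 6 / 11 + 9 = 769 / 77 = 9.99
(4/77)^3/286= 32/65284219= 0.00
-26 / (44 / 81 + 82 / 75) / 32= -26325 / 53024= -0.50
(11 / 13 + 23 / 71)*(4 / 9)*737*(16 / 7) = 5660160 / 6461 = 876.05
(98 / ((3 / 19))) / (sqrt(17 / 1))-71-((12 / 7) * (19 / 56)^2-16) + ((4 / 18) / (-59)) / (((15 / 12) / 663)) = -277789639 / 4856880 + 1862 * sqrt(17) / 51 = 93.34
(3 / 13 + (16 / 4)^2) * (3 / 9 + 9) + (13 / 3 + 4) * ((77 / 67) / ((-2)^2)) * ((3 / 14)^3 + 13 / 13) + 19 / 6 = 643551589 / 4097184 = 157.07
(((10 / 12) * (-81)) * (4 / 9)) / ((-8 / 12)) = 45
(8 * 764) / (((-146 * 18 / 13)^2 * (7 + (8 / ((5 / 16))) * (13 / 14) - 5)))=0.01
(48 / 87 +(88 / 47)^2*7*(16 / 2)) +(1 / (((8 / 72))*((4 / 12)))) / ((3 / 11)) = 18953639 / 64061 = 295.87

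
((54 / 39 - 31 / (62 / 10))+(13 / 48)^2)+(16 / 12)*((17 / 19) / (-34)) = -2035697 / 569088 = -3.58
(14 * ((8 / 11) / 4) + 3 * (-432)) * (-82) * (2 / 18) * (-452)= -527346592 / 99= -5326733.25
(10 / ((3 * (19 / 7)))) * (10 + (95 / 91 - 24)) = -15.91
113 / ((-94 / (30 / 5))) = -339 / 47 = -7.21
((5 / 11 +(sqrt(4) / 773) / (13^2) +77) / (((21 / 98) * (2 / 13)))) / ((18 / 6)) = 779119222 / 994851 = 783.15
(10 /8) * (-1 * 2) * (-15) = 75 /2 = 37.50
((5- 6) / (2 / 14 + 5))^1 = -7 / 36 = -0.19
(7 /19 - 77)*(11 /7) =-2288 /19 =-120.42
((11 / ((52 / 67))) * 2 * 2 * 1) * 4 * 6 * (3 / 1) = 53064 / 13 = 4081.85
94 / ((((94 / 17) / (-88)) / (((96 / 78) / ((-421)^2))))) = -23936 / 2304133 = -0.01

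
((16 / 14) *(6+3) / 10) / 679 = 36 / 23765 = 0.00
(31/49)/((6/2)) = 0.21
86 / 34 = 43 / 17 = 2.53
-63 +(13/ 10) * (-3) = -669/ 10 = -66.90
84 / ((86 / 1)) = 42 / 43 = 0.98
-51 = -51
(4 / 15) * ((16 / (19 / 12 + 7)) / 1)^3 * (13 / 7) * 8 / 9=109051904 / 38245445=2.85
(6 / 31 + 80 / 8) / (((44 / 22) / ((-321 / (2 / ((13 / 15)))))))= -109889 / 155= -708.96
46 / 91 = 0.51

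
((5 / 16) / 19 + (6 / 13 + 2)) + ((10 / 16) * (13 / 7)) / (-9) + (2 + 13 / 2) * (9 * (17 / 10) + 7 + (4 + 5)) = 334124569 / 1244880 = 268.40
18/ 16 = 9/ 8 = 1.12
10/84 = 5/42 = 0.12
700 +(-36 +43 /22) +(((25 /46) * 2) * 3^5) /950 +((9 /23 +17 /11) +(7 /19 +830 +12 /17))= 11137881 /7429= 1499.24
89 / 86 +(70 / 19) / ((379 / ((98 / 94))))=30416763 / 29106442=1.05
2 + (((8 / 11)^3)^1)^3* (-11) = 294500034 / 214358881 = 1.37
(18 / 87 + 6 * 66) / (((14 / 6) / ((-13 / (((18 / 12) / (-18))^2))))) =-64527840 / 203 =-317871.13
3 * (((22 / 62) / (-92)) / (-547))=33 / 1560044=0.00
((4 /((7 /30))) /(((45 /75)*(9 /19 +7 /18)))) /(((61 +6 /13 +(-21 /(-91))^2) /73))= 42192540 /1073387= 39.31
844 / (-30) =-422 / 15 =-28.13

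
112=112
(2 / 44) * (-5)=-5 / 22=-0.23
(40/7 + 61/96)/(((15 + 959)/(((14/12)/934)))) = 4267/523996416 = 0.00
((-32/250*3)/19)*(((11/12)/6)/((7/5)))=-22/9975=-0.00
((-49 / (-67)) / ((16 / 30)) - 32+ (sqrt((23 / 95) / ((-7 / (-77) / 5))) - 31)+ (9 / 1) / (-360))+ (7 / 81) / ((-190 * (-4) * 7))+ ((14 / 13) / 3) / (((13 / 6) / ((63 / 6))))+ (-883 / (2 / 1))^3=-14996591209439651 / 174260970+ sqrt(4807) / 19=-86058229.64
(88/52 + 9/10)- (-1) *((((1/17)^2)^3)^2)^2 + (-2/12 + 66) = 4529263621350866643658275434745698/66192490906349321405483302838595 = 68.43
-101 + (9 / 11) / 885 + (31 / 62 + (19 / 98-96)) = -196.31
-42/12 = -7/2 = -3.50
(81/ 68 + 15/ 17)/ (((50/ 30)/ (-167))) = -70641/ 340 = -207.77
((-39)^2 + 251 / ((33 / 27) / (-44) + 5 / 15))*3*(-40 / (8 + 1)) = -343560 / 11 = -31232.73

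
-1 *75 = -75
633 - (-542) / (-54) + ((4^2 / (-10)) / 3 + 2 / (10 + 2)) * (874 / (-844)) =71023663 / 113940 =623.34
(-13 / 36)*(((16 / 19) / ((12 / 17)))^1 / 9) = -221 / 4617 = -0.05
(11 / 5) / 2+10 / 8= 47 / 20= 2.35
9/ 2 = 4.50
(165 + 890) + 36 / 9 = 1059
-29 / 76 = -0.38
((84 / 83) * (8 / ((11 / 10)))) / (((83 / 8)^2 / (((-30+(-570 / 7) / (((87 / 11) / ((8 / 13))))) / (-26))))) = 0.10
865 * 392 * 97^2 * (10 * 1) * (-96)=-3062787571200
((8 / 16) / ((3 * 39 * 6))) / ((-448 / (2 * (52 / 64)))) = -0.00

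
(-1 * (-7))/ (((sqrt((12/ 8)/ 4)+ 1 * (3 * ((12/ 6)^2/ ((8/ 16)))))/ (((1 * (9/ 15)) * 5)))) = 1344/ 1535-14 * sqrt(6)/ 1535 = 0.85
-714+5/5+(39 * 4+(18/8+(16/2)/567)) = -1258141/2268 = -554.74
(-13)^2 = 169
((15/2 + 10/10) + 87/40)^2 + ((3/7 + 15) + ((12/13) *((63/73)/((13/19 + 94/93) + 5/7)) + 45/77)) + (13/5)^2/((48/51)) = 2395015294641/17420603200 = 137.48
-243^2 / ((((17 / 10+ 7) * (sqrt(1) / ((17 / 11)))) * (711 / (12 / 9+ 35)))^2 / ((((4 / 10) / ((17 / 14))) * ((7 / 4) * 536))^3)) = -7748865197895112704 / 53982684085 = -143543533.07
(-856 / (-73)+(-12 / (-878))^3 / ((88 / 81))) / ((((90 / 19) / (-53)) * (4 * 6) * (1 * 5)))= -160442552945777 / 146744846115120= -1.09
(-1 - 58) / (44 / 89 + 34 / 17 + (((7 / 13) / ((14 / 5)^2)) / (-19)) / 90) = -653686488 / 27635891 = -23.65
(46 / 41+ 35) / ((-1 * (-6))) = 1481 / 246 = 6.02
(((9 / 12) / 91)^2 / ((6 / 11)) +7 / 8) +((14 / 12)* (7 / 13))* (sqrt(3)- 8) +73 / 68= -41584225 / 13514592 +49* sqrt(3) / 78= -1.99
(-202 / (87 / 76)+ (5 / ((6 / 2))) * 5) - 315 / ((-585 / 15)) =-181016 / 1131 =-160.05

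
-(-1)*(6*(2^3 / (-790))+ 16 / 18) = 2944 / 3555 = 0.83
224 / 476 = 0.47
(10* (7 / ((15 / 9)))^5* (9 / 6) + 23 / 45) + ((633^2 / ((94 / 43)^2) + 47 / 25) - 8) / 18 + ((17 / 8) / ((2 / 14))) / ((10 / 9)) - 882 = 4650846193813 / 198810000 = 23393.42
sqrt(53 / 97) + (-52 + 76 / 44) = -553 / 11 + sqrt(5141) / 97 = -49.53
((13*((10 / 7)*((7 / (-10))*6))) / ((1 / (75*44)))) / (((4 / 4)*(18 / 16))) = -228800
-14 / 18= -7 / 9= -0.78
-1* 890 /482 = -445 /241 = -1.85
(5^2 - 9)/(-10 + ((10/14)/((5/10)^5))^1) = 56/45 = 1.24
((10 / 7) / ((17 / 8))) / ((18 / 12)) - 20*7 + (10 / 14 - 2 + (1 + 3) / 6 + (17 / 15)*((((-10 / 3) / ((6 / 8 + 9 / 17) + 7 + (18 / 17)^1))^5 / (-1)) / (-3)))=-6026274365385237163 / 42991673766399855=-140.17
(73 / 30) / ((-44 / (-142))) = 5183 / 660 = 7.85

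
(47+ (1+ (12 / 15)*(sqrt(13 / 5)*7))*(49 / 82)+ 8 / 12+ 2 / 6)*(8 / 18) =2744*sqrt(65) / 9225+ 7970 / 369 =24.00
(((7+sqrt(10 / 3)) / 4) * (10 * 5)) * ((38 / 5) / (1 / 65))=54498.96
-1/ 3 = -0.33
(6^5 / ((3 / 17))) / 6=7344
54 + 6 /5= 276 /5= 55.20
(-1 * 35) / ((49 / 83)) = -415 / 7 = -59.29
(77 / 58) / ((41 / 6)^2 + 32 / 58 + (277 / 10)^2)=17325 / 10629697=0.00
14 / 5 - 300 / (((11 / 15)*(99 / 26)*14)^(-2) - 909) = 22963171189 / 7336398505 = 3.13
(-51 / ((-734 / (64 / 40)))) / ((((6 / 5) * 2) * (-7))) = -17 / 2569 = -0.01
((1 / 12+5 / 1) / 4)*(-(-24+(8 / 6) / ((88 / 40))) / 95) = 11773 / 37620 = 0.31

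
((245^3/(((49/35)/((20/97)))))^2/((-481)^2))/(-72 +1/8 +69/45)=-5296410918750000000/18375007353209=-288239.93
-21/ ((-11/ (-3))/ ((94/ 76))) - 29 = -15083/ 418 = -36.08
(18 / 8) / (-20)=-0.11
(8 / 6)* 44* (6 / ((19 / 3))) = 1056 / 19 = 55.58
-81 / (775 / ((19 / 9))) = -171 / 775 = -0.22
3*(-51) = -153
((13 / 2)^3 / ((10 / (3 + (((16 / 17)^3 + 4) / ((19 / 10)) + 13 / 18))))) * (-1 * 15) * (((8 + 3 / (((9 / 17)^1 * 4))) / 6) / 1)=-2613912512029 / 645214464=-4051.23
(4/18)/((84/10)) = 5/189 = 0.03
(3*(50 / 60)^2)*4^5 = 2133.33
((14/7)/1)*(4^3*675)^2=3732480000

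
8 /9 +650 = 5858 /9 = 650.89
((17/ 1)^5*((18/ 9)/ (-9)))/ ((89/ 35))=-99389990/ 801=-124082.38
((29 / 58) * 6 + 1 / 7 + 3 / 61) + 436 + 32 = 201199 / 427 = 471.19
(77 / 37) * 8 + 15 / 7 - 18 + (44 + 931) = 252730 / 259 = 975.79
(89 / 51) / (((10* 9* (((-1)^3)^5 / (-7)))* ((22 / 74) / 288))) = 368816 / 2805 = 131.49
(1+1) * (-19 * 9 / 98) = -171 / 49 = -3.49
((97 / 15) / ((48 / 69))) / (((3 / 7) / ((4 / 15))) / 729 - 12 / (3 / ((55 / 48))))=-421659 / 207800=-2.03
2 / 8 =1 / 4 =0.25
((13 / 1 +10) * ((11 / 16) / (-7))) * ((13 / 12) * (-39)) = 42757 / 448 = 95.44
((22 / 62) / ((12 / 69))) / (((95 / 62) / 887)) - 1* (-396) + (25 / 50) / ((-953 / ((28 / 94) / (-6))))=20132502244 / 12765435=1577.11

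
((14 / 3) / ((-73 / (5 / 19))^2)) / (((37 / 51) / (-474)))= -0.04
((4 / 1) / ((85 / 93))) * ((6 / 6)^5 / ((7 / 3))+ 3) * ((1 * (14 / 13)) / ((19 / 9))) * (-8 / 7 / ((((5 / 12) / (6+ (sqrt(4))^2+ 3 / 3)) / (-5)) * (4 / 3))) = 127277568 / 146965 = 866.04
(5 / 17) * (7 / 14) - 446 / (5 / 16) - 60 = -252799 / 170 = -1487.05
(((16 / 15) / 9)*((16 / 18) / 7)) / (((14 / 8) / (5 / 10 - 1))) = -256 / 59535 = -0.00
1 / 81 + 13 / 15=356 / 405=0.88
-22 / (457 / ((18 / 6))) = -66 / 457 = -0.14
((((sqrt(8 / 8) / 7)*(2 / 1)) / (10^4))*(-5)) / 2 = -1 / 14000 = -0.00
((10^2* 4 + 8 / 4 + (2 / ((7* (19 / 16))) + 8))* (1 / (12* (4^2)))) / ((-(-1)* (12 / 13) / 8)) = 354653 / 19152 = 18.52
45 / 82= 0.55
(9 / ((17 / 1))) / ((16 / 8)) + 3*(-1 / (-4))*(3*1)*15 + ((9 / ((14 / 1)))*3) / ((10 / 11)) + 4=23881 / 595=40.14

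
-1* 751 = -751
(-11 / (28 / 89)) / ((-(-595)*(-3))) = 979 / 49980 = 0.02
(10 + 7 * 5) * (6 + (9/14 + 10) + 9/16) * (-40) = -433575/14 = -30969.64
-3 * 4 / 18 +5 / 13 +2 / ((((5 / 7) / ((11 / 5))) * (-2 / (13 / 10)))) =-41789 / 9750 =-4.29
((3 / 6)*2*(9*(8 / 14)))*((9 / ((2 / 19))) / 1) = 3078 / 7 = 439.71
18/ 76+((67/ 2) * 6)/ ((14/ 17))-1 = 32360/ 133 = 243.31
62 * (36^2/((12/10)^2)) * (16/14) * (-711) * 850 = -269781840000/7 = -38540262857.14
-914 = -914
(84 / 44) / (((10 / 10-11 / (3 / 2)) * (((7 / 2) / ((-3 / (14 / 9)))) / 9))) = 2187 / 1463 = 1.49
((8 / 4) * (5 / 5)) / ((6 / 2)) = 2 / 3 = 0.67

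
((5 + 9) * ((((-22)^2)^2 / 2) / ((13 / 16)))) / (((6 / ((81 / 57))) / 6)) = 708390144 / 247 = 2867976.29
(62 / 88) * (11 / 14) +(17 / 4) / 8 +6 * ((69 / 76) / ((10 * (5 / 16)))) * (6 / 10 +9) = 17.82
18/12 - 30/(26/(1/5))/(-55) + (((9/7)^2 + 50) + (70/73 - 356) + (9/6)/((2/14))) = -745230194/2557555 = -291.38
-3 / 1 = -3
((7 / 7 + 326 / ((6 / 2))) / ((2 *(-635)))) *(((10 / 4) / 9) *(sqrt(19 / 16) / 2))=-329 *sqrt(19) / 109728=-0.01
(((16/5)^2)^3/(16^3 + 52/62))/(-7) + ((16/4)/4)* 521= 3618304750027/6945421875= 520.96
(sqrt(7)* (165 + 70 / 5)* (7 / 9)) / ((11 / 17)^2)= 362117* sqrt(7) / 1089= 879.77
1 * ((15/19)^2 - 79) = -28294/361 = -78.38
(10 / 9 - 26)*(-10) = 2240 / 9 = 248.89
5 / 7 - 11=-72 / 7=-10.29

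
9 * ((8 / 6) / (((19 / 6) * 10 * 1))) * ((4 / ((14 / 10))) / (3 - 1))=72 / 133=0.54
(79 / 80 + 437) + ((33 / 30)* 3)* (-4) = 33983 / 80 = 424.79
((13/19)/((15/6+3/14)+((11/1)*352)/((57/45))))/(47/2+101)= 182/101323329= 0.00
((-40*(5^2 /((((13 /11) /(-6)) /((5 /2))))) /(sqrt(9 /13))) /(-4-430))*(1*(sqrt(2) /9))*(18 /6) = -27500*sqrt(26) /8463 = -16.57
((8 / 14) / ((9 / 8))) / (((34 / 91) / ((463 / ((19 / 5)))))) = 481520 / 2907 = 165.64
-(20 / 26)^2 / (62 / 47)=-0.45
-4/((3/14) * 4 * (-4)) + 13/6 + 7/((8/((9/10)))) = 989/240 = 4.12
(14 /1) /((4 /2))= 7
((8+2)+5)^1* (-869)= -13035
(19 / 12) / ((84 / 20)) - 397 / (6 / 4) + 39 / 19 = -1255591 / 4788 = -262.24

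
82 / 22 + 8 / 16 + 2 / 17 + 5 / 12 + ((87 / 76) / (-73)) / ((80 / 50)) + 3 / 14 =865566211 / 174295968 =4.97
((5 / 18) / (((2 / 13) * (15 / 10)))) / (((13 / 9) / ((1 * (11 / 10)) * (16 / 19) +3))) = 3.27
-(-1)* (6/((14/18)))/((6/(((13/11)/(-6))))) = -39/154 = -0.25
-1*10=-10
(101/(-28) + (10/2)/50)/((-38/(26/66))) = 6383/175560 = 0.04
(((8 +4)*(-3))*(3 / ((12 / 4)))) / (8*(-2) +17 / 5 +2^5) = -180 / 97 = -1.86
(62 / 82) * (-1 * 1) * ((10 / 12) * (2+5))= -1085 / 246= -4.41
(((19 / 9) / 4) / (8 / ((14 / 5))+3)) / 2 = 0.05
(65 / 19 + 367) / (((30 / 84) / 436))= 42959952 / 95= 452210.02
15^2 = 225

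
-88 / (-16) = 11 / 2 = 5.50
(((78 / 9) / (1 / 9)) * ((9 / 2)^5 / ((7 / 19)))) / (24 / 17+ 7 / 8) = 743840253 / 4354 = 170840.66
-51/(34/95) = -285/2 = -142.50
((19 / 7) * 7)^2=361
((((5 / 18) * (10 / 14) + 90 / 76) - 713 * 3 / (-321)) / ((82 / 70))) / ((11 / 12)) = 1873720 / 250059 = 7.49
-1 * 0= 0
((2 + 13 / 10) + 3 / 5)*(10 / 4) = 39 / 4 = 9.75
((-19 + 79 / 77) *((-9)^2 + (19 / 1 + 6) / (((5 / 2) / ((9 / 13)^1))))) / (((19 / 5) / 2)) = -15819120 / 19019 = -831.75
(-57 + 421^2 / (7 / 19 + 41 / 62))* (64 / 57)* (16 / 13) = 11248950272 / 47307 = 237786.17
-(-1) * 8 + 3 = 11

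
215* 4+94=954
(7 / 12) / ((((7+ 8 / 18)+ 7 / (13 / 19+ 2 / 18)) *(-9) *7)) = -34 / 59655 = -0.00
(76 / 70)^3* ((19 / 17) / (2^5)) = 130321 / 2915500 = 0.04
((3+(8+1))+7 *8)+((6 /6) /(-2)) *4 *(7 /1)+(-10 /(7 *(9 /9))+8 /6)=1132 /21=53.90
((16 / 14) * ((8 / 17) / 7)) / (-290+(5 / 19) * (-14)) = -304 / 1162035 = -0.00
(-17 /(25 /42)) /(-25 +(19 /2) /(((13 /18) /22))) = -1326 /12275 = -0.11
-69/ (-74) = 69/ 74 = 0.93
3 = 3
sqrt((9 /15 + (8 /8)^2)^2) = 8 /5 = 1.60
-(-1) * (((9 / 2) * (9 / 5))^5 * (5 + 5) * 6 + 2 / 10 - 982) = 10455444203 / 5000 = 2091088.84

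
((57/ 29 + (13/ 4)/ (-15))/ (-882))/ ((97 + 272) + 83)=-3043/ 693675360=-0.00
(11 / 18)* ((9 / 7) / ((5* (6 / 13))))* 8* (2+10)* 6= 6864 / 35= 196.11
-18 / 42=-3 / 7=-0.43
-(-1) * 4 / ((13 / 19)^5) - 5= 21.68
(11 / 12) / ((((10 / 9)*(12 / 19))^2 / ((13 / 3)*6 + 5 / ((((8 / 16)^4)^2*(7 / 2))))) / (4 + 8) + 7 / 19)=48998169 / 19698644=2.49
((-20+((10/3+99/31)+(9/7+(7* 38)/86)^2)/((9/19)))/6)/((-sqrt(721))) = -2597738701* sqrt(721)/328053718062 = -0.21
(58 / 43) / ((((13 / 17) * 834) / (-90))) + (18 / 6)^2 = 684519 / 77701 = 8.81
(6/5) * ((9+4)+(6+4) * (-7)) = -68.40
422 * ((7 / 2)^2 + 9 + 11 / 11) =18779 / 2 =9389.50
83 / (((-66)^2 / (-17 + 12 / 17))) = -22991 / 74052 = -0.31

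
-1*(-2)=2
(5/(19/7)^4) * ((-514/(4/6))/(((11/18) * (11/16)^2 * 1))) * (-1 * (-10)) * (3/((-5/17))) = 4350399943680/173457251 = 25080.53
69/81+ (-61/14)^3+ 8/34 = -102815023/1259496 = -81.63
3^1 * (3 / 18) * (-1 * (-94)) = 47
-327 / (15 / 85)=-1853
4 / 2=2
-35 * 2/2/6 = -35/6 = -5.83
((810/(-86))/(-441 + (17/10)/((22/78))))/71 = 14850/48692297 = 0.00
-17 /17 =-1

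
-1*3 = -3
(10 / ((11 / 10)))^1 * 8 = 800 / 11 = 72.73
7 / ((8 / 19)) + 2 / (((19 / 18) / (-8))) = 223 / 152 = 1.47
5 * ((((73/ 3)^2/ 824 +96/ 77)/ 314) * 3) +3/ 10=117708749/ 298840080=0.39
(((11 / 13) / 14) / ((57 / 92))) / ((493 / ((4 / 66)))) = 92 / 7671573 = 0.00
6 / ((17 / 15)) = 90 / 17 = 5.29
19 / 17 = 1.12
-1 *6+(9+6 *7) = 45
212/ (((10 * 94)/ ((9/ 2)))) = 1.01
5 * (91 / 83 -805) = -333620 / 83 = -4019.52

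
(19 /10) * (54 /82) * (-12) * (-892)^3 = 2184555982464 /205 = 10656370646.17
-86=-86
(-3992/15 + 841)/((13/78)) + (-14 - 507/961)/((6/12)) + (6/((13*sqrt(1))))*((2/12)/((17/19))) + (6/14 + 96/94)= 1195421438104/349366745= 3421.68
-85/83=-1.02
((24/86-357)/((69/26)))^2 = 17672511844/978121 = 18067.82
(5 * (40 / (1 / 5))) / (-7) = -1000 / 7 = -142.86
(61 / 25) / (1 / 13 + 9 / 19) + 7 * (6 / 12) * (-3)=-20633 / 3400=-6.07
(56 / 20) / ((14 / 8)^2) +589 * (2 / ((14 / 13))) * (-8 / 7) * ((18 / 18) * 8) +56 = -2436296 / 245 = -9944.07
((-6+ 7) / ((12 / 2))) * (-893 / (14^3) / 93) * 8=-893 / 191394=-0.00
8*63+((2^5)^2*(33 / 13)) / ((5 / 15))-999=7303.15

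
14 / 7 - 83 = -81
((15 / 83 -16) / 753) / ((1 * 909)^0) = -1313 / 62499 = -0.02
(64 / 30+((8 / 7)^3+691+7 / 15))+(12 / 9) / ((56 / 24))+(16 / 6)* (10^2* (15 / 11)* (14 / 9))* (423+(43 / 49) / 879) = 35813210582344 / 149241015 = 239968.96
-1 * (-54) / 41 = 54 / 41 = 1.32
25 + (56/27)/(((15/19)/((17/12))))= 34897/1215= 28.72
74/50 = 37/25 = 1.48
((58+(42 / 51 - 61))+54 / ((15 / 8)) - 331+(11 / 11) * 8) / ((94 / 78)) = -20904 / 85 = -245.93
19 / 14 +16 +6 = 327 / 14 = 23.36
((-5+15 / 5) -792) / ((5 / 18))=-14292 / 5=-2858.40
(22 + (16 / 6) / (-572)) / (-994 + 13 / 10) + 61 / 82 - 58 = -20002254205 / 349212006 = -57.28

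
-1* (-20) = 20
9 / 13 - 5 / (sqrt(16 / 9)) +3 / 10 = -717 / 260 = -2.76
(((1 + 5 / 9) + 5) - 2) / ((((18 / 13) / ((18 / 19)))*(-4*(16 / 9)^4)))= -388557 / 4980736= -0.08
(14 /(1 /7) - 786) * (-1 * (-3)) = -2064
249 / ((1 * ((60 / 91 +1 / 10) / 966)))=316766.92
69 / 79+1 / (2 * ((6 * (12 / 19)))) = 11437 / 11376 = 1.01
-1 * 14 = -14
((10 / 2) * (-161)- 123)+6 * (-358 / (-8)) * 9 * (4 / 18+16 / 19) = 31235 / 19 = 1643.95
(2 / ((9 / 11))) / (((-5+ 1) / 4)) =-22 / 9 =-2.44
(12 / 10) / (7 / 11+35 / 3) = 99 / 1015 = 0.10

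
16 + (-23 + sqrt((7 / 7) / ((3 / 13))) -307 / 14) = -405 / 14 + sqrt(39) / 3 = -26.85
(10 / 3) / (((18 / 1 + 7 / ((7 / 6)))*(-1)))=-5 / 36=-0.14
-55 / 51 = -1.08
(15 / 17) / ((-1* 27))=-5 / 153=-0.03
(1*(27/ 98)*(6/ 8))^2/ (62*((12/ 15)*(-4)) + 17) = -32805/ 139373248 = -0.00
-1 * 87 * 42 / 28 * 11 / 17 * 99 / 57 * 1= -94743 / 646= -146.66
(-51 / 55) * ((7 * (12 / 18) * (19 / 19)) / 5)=-238 / 275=-0.87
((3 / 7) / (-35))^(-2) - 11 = 59926 / 9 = 6658.44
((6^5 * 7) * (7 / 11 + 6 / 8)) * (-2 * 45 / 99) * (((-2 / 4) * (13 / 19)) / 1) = 53955720 / 2299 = 23469.21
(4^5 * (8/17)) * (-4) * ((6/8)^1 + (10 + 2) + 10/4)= -499712/17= -29394.82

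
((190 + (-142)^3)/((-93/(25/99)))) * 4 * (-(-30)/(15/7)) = 14366800/33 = 435357.58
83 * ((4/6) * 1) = 166/3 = 55.33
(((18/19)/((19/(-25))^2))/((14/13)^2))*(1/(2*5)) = 190125/1344364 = 0.14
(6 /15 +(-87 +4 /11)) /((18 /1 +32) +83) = -0.65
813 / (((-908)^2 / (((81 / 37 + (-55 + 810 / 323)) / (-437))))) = 122188209 / 1076458742092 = 0.00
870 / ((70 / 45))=3915 / 7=559.29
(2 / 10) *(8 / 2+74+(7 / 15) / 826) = 138061 / 8850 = 15.60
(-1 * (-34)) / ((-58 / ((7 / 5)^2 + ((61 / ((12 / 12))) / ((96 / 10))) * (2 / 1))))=-149617 / 17400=-8.60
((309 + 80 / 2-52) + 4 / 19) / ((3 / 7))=39529 / 57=693.49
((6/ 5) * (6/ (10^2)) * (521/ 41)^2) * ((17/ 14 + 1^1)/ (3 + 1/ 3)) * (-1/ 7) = -227196117/ 205922500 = -1.10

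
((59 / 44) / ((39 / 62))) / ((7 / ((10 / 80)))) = 0.04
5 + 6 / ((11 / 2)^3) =6703 / 1331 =5.04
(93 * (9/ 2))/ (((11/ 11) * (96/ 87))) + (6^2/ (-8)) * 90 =-1647/ 64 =-25.73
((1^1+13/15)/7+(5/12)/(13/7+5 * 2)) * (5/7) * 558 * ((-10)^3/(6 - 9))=23296500/581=40097.25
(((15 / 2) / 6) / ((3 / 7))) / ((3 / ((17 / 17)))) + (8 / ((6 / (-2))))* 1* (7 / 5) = -497 / 180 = -2.76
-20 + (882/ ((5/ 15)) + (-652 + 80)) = 2054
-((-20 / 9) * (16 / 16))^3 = 8000 / 729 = 10.97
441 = 441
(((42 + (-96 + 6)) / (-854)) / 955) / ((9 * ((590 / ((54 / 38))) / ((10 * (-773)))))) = -55656 / 457126985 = -0.00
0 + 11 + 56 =67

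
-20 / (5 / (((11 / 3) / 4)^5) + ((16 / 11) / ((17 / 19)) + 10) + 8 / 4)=-13689335 / 14613997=-0.94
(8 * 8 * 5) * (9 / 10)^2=1296 / 5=259.20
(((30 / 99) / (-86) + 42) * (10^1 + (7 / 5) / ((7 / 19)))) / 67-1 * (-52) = 9610299 / 158455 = 60.65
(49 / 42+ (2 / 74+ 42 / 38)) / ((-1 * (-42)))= 9697 / 177156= 0.05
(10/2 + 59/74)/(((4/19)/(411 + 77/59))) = 99140613/8732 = 11353.71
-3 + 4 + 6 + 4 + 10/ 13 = 153/ 13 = 11.77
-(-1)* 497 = 497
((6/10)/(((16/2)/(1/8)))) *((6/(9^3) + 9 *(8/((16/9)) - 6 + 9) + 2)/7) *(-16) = -33781/22680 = -1.49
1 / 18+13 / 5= 239 / 90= 2.66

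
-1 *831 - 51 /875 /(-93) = -22540858 /27125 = -831.00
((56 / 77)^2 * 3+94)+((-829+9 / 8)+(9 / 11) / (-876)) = -51746481 / 70664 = -732.29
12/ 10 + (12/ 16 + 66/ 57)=1181/ 380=3.11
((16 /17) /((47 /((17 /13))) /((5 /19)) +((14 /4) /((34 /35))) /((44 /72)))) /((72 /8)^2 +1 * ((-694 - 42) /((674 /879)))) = -10784 /1434687855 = -0.00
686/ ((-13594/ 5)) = -245/ 971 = -0.25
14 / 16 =7 / 8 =0.88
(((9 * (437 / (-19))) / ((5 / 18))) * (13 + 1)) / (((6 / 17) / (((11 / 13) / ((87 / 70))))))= -7586964 / 377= -20124.57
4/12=1/3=0.33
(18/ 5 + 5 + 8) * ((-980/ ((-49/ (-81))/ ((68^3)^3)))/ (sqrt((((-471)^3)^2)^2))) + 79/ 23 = -237370449876464021009/ 3100046869109943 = -76569.96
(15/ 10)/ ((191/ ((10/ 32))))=15/ 6112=0.00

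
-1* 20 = -20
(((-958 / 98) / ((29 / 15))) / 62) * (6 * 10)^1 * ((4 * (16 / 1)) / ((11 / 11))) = -13795200 / 44051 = -313.16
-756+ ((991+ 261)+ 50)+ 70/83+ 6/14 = 317965/581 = 547.27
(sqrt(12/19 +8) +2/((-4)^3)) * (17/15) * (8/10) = -17/600 +136 * sqrt(779)/1425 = 2.64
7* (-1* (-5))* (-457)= -15995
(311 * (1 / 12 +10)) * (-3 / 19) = -37631 / 76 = -495.14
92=92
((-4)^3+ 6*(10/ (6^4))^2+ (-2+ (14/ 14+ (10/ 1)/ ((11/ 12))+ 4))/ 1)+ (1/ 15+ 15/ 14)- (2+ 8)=-1588405559/ 26943840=-58.95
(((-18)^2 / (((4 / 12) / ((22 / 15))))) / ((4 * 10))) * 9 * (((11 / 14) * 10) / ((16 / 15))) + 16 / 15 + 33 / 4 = 3985057 / 1680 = 2372.06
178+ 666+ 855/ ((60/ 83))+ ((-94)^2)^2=312307691/ 4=78076922.75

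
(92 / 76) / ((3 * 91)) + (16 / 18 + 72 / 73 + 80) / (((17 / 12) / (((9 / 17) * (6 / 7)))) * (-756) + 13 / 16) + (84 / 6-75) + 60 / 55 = -28273414763228 / 471700318089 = -59.94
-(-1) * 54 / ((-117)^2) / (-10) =-1 / 2535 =-0.00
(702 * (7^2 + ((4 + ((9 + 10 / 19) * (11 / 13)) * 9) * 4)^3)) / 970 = 11679180006557133 / 562197935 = 20774142.49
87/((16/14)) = 609/8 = 76.12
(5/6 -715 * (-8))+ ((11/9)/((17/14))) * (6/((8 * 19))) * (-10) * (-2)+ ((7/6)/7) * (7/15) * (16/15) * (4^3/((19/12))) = 832126049/145350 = 5724.98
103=103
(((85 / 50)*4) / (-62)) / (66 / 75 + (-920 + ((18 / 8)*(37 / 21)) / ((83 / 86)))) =98770 / 824014441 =0.00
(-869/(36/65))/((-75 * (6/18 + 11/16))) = 20.49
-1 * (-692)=692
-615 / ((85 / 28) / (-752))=2589888 / 17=152346.35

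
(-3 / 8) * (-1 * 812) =609 / 2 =304.50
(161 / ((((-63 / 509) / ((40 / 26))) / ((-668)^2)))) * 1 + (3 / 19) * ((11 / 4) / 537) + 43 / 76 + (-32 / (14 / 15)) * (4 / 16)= -2487328893676327 / 2785419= -892981951.25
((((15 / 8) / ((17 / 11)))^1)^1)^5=122298103125 / 46525874176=2.63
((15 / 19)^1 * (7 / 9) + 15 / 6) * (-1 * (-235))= 83425 / 114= 731.80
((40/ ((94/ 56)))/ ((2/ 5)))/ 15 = 560/ 141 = 3.97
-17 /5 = -3.40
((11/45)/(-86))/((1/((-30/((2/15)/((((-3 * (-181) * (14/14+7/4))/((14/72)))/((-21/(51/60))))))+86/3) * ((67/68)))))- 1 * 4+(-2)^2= -30320888257/154738080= -195.95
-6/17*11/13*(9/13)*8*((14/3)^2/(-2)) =51744/2873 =18.01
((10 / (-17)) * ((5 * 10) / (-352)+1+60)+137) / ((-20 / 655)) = -19833007 / 5984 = -3314.34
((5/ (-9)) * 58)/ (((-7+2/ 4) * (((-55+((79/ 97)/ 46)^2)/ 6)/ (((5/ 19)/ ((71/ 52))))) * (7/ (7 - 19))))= 1847596403200/ 10340209449297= 0.18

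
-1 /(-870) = 1 /870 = 0.00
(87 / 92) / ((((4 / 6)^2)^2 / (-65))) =-458055 / 1472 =-311.18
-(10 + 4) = -14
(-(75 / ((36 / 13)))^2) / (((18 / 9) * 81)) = -105625 / 23328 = -4.53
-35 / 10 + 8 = 9 / 2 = 4.50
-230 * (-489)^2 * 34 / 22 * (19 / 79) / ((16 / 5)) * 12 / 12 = -44410747725 / 6952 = -6388197.31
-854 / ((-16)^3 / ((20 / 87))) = 0.05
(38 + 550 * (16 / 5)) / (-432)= -899 / 216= -4.16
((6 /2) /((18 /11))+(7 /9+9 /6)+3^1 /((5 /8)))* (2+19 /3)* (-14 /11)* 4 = -112280 /297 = -378.05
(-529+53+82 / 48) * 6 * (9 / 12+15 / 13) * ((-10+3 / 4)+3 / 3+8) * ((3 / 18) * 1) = 375639 / 1664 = 225.74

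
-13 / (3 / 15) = -65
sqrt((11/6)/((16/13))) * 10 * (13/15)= 10.58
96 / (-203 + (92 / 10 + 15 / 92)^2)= -20313600 / 24404551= -0.83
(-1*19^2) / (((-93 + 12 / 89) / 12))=6764 / 145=46.65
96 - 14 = 82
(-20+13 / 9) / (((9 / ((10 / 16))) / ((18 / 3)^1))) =-835 / 108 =-7.73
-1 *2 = -2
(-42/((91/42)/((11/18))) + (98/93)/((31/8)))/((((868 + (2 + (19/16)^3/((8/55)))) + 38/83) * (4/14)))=-84271267840/1834737633729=-0.05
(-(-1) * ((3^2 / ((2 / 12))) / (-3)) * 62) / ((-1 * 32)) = 279 / 8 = 34.88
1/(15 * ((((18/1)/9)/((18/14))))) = 3/70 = 0.04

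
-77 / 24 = -3.21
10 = 10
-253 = -253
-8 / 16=-1 / 2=-0.50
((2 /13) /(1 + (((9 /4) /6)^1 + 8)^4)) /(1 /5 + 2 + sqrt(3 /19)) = 535040 /36420477119-12800 * sqrt(57) /36420477119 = 0.00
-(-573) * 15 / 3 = 2865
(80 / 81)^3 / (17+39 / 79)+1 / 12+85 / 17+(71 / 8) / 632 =9566516491909 / 1856693295936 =5.15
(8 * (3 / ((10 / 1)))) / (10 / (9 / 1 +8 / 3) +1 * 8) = 42 / 155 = 0.27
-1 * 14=-14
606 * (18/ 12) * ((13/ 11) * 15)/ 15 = 11817/ 11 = 1074.27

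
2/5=0.40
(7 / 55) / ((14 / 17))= 0.15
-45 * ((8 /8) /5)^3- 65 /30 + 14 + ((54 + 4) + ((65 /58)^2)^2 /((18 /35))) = 369406911323 /5092423200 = 72.54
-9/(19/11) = -99/19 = -5.21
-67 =-67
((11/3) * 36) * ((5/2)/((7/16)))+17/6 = 757.12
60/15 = 4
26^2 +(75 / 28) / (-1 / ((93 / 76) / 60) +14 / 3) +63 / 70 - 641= 20702401 / 577640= 35.84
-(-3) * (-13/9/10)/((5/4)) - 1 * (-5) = 349/75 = 4.65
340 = 340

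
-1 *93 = -93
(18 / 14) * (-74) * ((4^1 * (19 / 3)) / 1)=-16872 / 7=-2410.29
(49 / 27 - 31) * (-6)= 1576 / 9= 175.11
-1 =-1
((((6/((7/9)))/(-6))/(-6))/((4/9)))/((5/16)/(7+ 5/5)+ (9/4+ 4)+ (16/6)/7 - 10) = -1296/8951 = -0.14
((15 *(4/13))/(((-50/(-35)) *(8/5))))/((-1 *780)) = -7/2704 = -0.00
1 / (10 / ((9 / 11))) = 9 / 110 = 0.08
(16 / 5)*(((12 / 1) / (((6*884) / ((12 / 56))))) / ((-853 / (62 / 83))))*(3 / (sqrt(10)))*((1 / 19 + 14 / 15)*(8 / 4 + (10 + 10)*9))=-209064*sqrt(10) / 2858509625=-0.00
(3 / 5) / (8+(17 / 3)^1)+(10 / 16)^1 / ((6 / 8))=1079 / 1230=0.88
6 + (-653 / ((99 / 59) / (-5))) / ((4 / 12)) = 192833 / 33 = 5843.42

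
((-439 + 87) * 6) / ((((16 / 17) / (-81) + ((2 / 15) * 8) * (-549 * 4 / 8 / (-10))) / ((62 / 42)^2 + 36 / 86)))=-99487515600 / 530734337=-187.45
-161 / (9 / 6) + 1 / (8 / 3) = -2567 / 24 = -106.96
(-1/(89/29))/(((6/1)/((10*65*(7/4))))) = -65975/1068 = -61.77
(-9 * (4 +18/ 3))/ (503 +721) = -0.07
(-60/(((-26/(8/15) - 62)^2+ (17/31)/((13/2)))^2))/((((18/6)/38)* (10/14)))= -6319659008/893578954229983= -0.00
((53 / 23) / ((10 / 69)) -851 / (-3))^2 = 89740.19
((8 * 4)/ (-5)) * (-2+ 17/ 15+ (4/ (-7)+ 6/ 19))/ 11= 71648/ 109725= 0.65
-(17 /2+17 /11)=-221 /22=-10.05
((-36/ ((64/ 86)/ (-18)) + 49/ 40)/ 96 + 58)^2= 66357244801/ 14745600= 4500.14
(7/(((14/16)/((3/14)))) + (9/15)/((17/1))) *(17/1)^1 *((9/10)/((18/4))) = 1041/175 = 5.95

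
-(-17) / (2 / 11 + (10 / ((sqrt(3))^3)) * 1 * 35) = -5049 / 7411196 + 1079925 * sqrt(3) / 7411196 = 0.25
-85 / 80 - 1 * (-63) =991 / 16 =61.94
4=4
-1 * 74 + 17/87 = -6421/87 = -73.80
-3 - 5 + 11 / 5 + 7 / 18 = -487 / 90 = -5.41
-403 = -403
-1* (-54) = 54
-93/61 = -1.52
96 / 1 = 96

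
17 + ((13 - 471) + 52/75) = -33023/75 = -440.31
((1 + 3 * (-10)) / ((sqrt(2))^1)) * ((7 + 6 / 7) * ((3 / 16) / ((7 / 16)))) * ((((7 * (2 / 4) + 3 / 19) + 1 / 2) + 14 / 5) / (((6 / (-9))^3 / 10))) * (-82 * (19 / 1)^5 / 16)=-456294702046095 * sqrt(2) / 3136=-205771095686.41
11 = 11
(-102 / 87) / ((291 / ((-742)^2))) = -18719176 / 8439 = -2218.17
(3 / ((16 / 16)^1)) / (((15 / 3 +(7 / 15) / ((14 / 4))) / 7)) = 45 / 11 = 4.09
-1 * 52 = -52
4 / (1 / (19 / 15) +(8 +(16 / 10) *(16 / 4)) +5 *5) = 0.10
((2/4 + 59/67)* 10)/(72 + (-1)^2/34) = 31450/164083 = 0.19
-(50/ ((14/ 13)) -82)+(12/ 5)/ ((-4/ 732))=-403.63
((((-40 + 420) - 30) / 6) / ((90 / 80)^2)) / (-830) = -1120 / 20169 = -0.06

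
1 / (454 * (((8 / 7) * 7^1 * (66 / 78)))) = 13 / 39952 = 0.00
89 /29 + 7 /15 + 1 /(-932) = 1432981 /405420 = 3.53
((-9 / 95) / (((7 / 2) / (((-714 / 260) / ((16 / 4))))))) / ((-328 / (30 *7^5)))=-23143239 / 810160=-28.57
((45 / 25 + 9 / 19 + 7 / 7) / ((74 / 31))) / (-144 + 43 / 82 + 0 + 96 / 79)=-31227199 / 3239293945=-0.01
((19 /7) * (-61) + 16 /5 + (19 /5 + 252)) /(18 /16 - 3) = -1744 /35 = -49.83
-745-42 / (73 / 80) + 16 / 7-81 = -444438 / 511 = -869.74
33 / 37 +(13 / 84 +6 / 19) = 80455 / 59052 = 1.36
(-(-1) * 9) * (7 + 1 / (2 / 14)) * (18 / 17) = 2268 / 17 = 133.41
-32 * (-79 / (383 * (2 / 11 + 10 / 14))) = 7.37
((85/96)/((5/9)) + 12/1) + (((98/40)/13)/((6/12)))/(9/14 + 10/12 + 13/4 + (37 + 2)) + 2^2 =134479291/7639840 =17.60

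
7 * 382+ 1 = 2675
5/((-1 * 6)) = -5/6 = -0.83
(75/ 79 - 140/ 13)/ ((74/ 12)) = -60510/ 37999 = -1.59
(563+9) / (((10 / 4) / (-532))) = -608608 / 5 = -121721.60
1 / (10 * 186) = 1 / 1860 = 0.00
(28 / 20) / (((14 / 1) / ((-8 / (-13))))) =4 / 65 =0.06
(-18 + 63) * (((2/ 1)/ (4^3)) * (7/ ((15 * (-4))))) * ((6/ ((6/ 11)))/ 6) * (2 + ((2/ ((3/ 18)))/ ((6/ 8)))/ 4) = -231/ 128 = -1.80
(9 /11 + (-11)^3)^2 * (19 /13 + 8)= 26333737152 /1573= 16741091.64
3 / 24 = 0.12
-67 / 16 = -4.19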